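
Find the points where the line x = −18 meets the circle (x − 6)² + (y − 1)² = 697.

The line gives x = −18. Substituting into the circle:
y² − 2y − 120 = 0
y = 12 or y = −10, giving (−18, 12) and (−18, −10).

(−18, −10) and (−18, 12)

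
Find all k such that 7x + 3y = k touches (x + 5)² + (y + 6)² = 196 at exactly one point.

k = −53 ± 14√58

Tangency holds when the distance from the centre (−5, −6) to the line equals the radius 14:
|7·(−5) + 3·(−6) − k| / √58 = 14
|k − (−53)| = 14√58.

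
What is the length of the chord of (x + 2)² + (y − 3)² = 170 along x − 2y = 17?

Centre (−2, 3), r² = 170. Perpendicular distance d from centre to line = |−25| / √5 = 25/√5.
Half the chord is √(r² − d²) = √(45), so the full chord is 6√5.

6√5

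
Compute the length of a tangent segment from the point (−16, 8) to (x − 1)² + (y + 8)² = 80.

√465

Centre (1, −8), r² = 80. |PO|² = (−17)² + (16)² = 545.
Power of the point: PT² = |PO|² − r² = 465, so PT = √465.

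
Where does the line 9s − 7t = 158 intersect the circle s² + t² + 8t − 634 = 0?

(−5, −29) and (23, 7)

From the line, t = (−158 + 9s)/7. Substituting:
130s² − 2340s − 14950 = 0  ⟹  s² − 18s − 115 = 0
s = 23 or s = −5, giving (23, 7) and (−5, −29).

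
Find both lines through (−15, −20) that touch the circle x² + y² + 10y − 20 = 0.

Write the tangent as mx − y + (−20 − m·(−15)) = 0 and set its distance from the centre to 3√5:
[m·(15) − (15)]² = 45(m² + 1)
2m² − 5m + 2 = 0, so m = 1/2 or m = 2.
Through (−15, −20) these give x − 2y = 25 and 2x − y = −10.

x − 2y = 25 and 2x − y = −10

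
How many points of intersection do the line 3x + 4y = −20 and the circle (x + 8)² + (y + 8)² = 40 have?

Centre (−8, −8), r² = 40. Distance² from centre to line = (−36)²/25 = 1296/25.
Since d² > r², the line lies outside the circle.

0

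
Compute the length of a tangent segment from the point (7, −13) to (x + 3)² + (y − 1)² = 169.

The centre is (−3, 1) and r = 13. The square of the distance from P to the centre is 100 + 196 = 296.
The tangent meets the radius at right angles, so tangent² = |PO|² − r² = 296 − 169 = 127.

√127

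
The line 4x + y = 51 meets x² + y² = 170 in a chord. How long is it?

The distance from (0, 0) to the line is 51/√17, and r² = 170.
Half the chord is √(r² − d²) = √(17), so the full chord is 2√17.

2√17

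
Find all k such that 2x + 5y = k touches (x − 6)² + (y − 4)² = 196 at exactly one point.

k = 32 ± 14√29

Tangency holds when the distance from the centre (6, 4) to the line equals the radius 14:
|2·6 + 5·4 − k| / √29 = 14
|k − (32)| = 14√29.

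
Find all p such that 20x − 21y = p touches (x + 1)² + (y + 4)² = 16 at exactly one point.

p = −52 or p = 180

Tangency holds when the distance from the centre (−1, −4) to the line equals the radius 4:
|20·(−1) − 21·(−4) − p| / √841 = 4
|p − (64)| = 4·29, so p = 180 or p = −52.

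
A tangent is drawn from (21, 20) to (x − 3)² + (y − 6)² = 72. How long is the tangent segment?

With centre O = (3, 6), |OP|² = 520 and r² = 72.
By the tangent–radius right angle, tangent length = √(|PO|² − r²) = √448 = 8√7.

8√7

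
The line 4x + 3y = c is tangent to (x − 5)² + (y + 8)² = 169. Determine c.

c = −69 or c = 61

The line touches the circle iff its distance from (5, −8) is 13:
|4·5 + 3·(−8) − c| / √25 = 13
|c − (−4)| = 13·5, so c = 61 or c = −69.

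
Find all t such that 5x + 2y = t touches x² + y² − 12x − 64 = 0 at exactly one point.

t = 30 ± 10√29

The line touches the circle iff its distance from (6, 0) is 10:
|5·6 + 2·0 − t| / √29 = 10
|t − (30)| = 10√29.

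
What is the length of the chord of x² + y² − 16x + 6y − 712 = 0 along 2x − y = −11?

The distance from (8, −3) to the line is 30/√5, and r² = 785.
Half the chord is √(r² − d²) = √(605), so the full chord is 22√5.

22√5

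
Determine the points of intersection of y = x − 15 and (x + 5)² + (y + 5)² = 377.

Express y = x − 15 and substitute into the circle:
2x² − 10x − 252 = 0  ⟹  x² − 5x − 126 = 0
x = 14 or x = −9, giving (14, −1) and (−9, −24).

(−9, −24) and (14, −1)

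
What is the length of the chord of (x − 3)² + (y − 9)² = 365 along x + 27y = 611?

√730

Express y = (611 − x)/27 and substitute into the circle:
730x² − 5110x − 124100 = 0  ⟹  x² − 7x − 170 = 0
x = 17 or x = −10, giving (17, 22) and (−10, 23).
|(17, 22) − (−10, 23)| = √((27)² + (−1)²) = √730.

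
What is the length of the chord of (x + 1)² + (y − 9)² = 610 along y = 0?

From the line, y = 0. Substituting:
x² + 2x − 528 = 0
x = 22 or x = −24, giving (22, 0) and (−24, 0).
Chord length = distance between (22, 0) and (−24, 0) = √2116 = 46.

46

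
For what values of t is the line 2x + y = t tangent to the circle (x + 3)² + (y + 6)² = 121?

For a tangent, require d(centre, line) = r = 11.
|2·(−3) + 1·(−6) − t| / √5 = 11
|t − (−12)| = 11√5.

t = −12 ± 11√5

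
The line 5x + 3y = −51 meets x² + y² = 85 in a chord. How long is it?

Centre (0, 0), r² = 85. Perpendicular distance d from centre to line = |51| / √34 = 51/√34.
Chord = 2√(r² − d²) = 2·√(17/2) = √34.

√34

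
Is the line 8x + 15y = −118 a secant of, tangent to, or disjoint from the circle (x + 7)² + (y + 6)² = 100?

Centre (−7, −6), r² = 100. Distance² from centre to line = (−28)²/289 = 784/289.
Since d² < r², the line cuts the circle twice.

secant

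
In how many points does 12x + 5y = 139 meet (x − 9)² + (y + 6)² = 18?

0

Centre (9, −6), r² = 18. Distance² from centre to line = (−61)²/169 = 3721/169.
Since d² > r², the line lies outside the circle.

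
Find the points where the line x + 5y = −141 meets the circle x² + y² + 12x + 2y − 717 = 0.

Substitute y = (−141 − x)/5:
26x² + 572x + 546 = 0  ⟹  x² + 22x + 21 = 0
x = −1 or x = −21, giving (−1, −28) and (−21, −24).

(−21, −24) and (−1, −28)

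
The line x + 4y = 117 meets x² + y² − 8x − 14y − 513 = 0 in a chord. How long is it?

6√17

Centre (4, 7), r² = 578. Perpendicular distance d from centre to line = |−85| / √17 = 85/√17.
Half the chord is √(r² − d²) = √(153), so the full chord is 6√17.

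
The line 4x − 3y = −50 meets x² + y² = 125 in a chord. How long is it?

Centre (0, 0), r² = 125. Perpendicular distance d from centre to line = |50| / √25 = 50/√25.
Chord = 2√(r² − d²) = 2·√(25) = 10.

10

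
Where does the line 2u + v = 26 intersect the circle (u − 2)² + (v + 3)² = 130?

From the line, v = −2u + 26. Substituting:
5u² − 120u + 715 = 0  ⟹  u² − 24u + 143 = 0
u = 13 or u = 11, giving (13, 0) and (11, 4).

(11, 4) and (13, 0)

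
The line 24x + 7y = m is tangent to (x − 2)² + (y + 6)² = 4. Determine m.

m = −44 or m = 56

Tangency holds when the distance from the centre (2, −6) to the line equals the radius 2:
|24·2 + 7·(−6) − m| / √625 = 2
|m − (6)| = 2·25, so m = 56 or m = −44.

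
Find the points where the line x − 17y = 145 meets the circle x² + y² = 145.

(−8, −9) and (9, −8)

Substitute y = (−145 + x)/17:
290x² − 290x − 20880 = 0  ⟹  x² − x − 72 = 0
x = 9 or x = −8, giving (9, −8) and (−8, −9).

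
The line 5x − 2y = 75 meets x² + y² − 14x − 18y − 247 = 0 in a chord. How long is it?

6√29

Express y = (−75 + 5x)/2 and substitute into the circle:
29x² − 986x + 7337 = 0  ⟹  x² − 34x + 253 = 0
x = 23 or x = 11, giving (23, 20) and (11, −10).
|(23, 20) − (11, −10)| = √((12)² + (30)²) = 6√29.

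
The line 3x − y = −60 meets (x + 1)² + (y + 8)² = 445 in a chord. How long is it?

3√10

Express y = 3x + 60 and substitute into the circle:
10x² + 410x + 4180 = 0  ⟹  x² + 41x + 418 = 0
x = −19 or x = −22, giving (−19, 3) and (−22, −6).
|(−19, 3) − (−22, −6)| = √((3)² + (9)²) = 3√10.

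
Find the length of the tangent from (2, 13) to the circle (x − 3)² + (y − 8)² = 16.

√10

Centre (3, 8), r² = 16. |PO|² = (−1)² + (5)² = 26.
By the tangent–radius right angle, tangent length = √(|PO|² − r²) = √10.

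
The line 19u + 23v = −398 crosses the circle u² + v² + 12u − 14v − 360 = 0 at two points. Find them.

Express v = (−398 − 19u)/23 and substitute into the circle:
890u² + 27590u + 96120 = 0  ⟹  u² + 31u + 108 = 0
u = −4 or u = −27, giving (−4, −14) and (−27, 5).

(−27, 5) and (−4, −14)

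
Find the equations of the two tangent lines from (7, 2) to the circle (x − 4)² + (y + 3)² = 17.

Let a tangent through (7, 2) have slope m. Its distance from (4, −3) must equal √17:
[m·(−3) − (−5)]² = 17(m² + 1)
4m² + 15m − 4 = 0, so m = 1/4 or m = −4.
Through (7, 2) these give x − 4y = −1 and 4x + y = 30.

x − 4y = −1 and 4x + y = 30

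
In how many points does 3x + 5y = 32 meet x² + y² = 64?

d² = (3·0 + 5·0 − (32))²/34 = 512/17; r² = 64.
Since d² < r², the line cuts the circle twice.

2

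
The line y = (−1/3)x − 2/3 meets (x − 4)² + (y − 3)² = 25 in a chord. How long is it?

√10

Centre (4, 3), r² = 25. Perpendicular distance d from centre to line = |15| / √10 = 15/√10.
Chord = 2√(r² − d²) = 2·√(5/2) = √10.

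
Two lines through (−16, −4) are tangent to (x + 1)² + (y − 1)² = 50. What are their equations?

x + 7y = −44 and x − y = −12

Write the tangent as mx − y + (−4 − m·(−16)) = 0 and set its distance from the centre to 5√2:
(15m − (5))² = 50(m² + 1)
7m² − 6m − 1 = 0, so m = −1/7 or m = 1.
With m = −1/7: x + 7y = −44. With m = 1: x − y = −12.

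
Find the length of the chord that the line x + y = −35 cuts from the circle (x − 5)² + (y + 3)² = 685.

√2

Substitute y = −x − 35:
2x² + 54x + 364 = 0  ⟹  x² + 27x + 182 = 0
x = −13 or x = −14, giving (−13, −22) and (−14, −21).
Chord length = distance between (−13, −22) and (−14, −21) = √2 = √2.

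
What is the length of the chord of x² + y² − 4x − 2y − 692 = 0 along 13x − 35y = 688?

Express y = (−688 + 13x)/35 and substitute into the circle:
1394x² − 23698x − 326196 = 0  ⟹  x² − 17x − 234 = 0
x = 26 or x = −9, giving (26, −10) and (−9, −23).
|(26, −10) − (−9, −23)| = √((35)² + (13)²) = √1394.

√1394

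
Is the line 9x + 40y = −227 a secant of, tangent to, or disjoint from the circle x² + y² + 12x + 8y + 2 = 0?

Substituting the line into the circle gives 1681x² + 20406x − 17911 = 0.
Δ = 416404836 − (−120433564) = 536838400.
Two real roots: the line is a secant.

secant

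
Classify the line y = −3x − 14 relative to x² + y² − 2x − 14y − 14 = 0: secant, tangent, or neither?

secant

Substituting the line into the circle gives 10x² + 124x + 378 = 0.
Δ = 15376 − 15120 = 256.
Two real roots: the line is a secant.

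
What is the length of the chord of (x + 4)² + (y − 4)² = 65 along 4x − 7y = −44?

From the line, y = (44 + 4x)/7. Substituting:
65x² + 520x − 2145 = 0  ⟹  x² + 8x − 33 = 0
x = 3 or x = −11, giving (3, 8) and (−11, 0).
|(3, 8) − (−11, 0)| = √((14)² + (8)²) = 2√65.

2√65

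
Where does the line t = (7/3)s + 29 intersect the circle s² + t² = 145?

Express t = (87 + 7s)/3 and substitute into the circle:
58s² + 1218s + 6264 = 0  ⟹  s² + 21s + 108 = 0
s = −9 or s = −12, giving (−9, 8) and (−12, 1).

(−12, 1) and (−9, 8)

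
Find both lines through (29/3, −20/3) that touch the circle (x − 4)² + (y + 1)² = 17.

A line y − (−20/3) = m(x − (29/3)) is tangent when its distance from (4, −1) is √17:
[m·(−17/3) − (17/3)]² = 17(m² + 1)
4m² + 17m + 4 = 0, so m = −1/4 or m = −4.
With m = −1/4: x + 4y = −17. With m = −4: 4x + y = 32.

x + 4y = −17 and 4x + y = 32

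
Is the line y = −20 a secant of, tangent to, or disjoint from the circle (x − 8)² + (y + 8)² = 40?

disjoint

Centre (8, −8), r² = 40. Distance² from centre to line = (12)² = 144.
Since d² > r², the line lies outside the circle.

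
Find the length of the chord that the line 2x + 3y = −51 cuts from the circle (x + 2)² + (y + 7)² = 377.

10√13

Centre (−2, −7), r² = 377. Perpendicular distance d from centre to line = |26| / √13 = 26/√13.
Chord = 2√(r² − d²) = 2·√(325) = 10√13.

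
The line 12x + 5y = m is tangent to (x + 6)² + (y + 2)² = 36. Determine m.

m = −160 or m = −4

Tangency holds when the distance from the centre (−6, −2) to the line equals the radius 6:
|12·(−6) + 5·(−2) − m| / √169 = 6
|m − (−82)| = 6·13, so m = −4 or m = −160.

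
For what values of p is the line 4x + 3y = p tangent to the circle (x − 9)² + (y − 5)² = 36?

Tangency holds when the distance from the centre (9, 5) to the line equals the radius 6:
|4·9 + 3·5 − p| / √25 = 6
|p − (51)| = 6·5, so p = 81 or p = 21.

p = 21 or p = 81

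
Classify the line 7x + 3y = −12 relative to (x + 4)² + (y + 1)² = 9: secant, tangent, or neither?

Centre (−4, −1), r² = 9. Distance² from centre to line = (−19)²/58 = 361/58.
Since d² < r², the line cuts the circle twice.

secant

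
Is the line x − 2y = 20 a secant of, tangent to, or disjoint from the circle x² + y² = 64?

disjoint

Substituting the line into the circle gives 5x² − 40x + 144 = 0.
Discriminant = (−40)² − 4·5·(144) = −1280 < 0.
No real roots: the line does not meet the circle.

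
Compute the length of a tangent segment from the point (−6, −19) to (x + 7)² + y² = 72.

Centre (−7, 0), r² = 72. |PO|² = (1)² + (−19)² = 362.
By the tangent–radius right angle, tangent length = √(|PO|² − r²) = √290.

√290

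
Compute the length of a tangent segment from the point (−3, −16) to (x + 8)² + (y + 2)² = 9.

2√53

Centre (−8, −2), r² = 9. |PO|² = (5)² + (−14)² = 221.
By the tangent–radius right angle, tangent length = √(|PO|² − r²) = √212 = 2√53.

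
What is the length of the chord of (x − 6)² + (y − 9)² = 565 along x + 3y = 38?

15√10

Express y = (38 − x)/3 and substitute into the circle:
10x² − 130x − 4640 = 0  ⟹  x² − 13x − 464 = 0
x = 29 or x = −16, giving (29, 3) and (−16, 18).
Chord length = distance between (29, 3) and (−16, 18) = √2250 = 15√10.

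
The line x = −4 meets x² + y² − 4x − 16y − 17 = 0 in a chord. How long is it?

14

Centre (2, 8), r² = 85. Perpendicular distance d from centre to line = |6| / √1 = 6.
Chord = 2√(r² − d²) = 2·√(49) = 14.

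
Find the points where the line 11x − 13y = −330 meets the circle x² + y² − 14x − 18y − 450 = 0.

(−17, 11) and (9, 33)

Express y = (330 + 11x)/13 and substitute into the circle:
290x² + 2320x − 44370 = 0  ⟹  x² + 8x − 153 = 0
x = 9 or x = −17, giving (9, 33) and (−17, 11).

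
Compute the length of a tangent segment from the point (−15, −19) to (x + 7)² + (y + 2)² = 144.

The centre is (−7, −2) and r = 12. The square of the distance from P to the centre is 64 + 289 = 353.
Power of the point: PT² = |PO|² − r² = 209, so PT = √209.

√209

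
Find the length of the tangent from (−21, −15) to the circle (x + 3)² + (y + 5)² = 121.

The centre is (−3, −5) and r = 11. The square of the distance from P to the centre is 324 + 100 = 424.
By the tangent–radius right angle, tangent length = √(|PO|² − r²) = √303.

√303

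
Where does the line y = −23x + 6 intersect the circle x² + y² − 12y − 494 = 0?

Express y = −23x + 6 and substitute into the circle:
530x² − 530 = 0  ⟹  x² − 1 = 0
x = 1 or x = −1, giving (1, −17) and (−1, 29).

(−1, 29) and (1, −17)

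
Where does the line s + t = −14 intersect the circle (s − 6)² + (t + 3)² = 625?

(−18, 4) and (13, −27)

Express t = −s − 14 and substitute into the circle:
2s² + 10s − 468 = 0  ⟹  s² + 5s − 234 = 0
s = 13 or s = −18, giving (13, −27) and (−18, 4).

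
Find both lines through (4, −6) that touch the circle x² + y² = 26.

Write the tangent as mx − y + (−6 − m·(4)) = 0 and set its distance from the centre to √26:
[m·(−4) − (6)]² = 26(m² + 1)
5m² − 24m − 5 = 0, so m = 5 or m = −1/5.
With m = 5: 5x − y = 26. With m = −1/5: x + 5y = −26.

5x − y = 26 and x + 5y = −26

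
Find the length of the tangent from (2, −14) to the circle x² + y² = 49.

√151

Centre (0, 0), r² = 49. |PO|² = (2)² + (−14)² = 200.
The tangent meets the radius at right angles, so tangent² = |PO|² − r² = 200 − 49 = 151.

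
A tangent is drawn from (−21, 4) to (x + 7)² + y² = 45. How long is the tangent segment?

The centre is (−7, 0) and r = 3√5. The square of the distance from P to the centre is 196 + 16 = 212.
The tangent meets the radius at right angles, so tangent² = |PO|² − r² = 212 − 45 = 167.

√167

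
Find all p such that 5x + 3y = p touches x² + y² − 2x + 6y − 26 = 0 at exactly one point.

p = −4 ± 6√34

For a tangent, require d(centre, line) = r = 6.
|5·1 + 3·(−3) − p| / √34 = 6
|p − (−4)| = 6√34.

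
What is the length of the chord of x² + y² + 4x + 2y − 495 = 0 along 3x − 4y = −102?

The distance from (−2, −1) to the line is 100/√25, and r² = 500.
Half the chord is √(r² − d²) = √(100), so the full chord is 20.

20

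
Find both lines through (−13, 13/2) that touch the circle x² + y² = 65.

Let a tangent through (−13, 13/2) have slope m. Its distance from (0, 0) must equal √65:
[m·(13) − (−13/2)]² = 65(m² + 1)
32m² + 52m − 7 = 0, so m = 1/8 or m = −7/4.
Through (−13, 13/2) these give x − 8y = −65 and 7x + 4y = −65.

x − 8y = −65 and 7x + 4y = −65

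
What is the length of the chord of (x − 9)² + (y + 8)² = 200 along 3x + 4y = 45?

20

Express y = (45 − 3x)/4 and substitute into the circle:
25x² − 750x + 4025 = 0  ⟹  x² − 30x + 161 = 0
x = 23 or x = 7, giving (23, −6) and (7, 6).
|(23, −6) − (7, 6)| = √((16)² + (−12)²) = 20.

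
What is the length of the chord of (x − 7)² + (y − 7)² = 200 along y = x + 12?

Centre (7, 7), r² = 200. Perpendicular distance d from centre to line = |12| / √2 = 12/√2.
Half the chord is √(r² − d²) = √(128), so the full chord is 16√2.

16√2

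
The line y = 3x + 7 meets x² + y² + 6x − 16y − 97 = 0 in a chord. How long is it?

8√10

Centre (−3, 8), r² = 170. Perpendicular distance d from centre to line = |−10| / √10 = 10/√10.
Chord = 2√(r² − d²) = 2·√(160) = 8√10.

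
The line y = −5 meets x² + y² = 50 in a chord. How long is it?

Centre (0, 0), r² = 50. Perpendicular distance d from centre to line = |5| / √1 = 5.
Half the chord is √(r² − d²) = √(25), so the full chord is 10.

10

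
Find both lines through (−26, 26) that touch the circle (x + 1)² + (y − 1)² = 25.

4x + 3y = −26 and 3x + 4y = 26

Let a tangent through (−26, 26) have slope m. Its distance from (−1, 1) must equal 5:
(25m − (−25))² = 25(m² + 1)
12m² + 25m + 12 = 0, so m = −4/3 or m = −3/4.
With m = −4/3: 4x + 3y = −26. With m = −3/4: 3x + 4y = 26.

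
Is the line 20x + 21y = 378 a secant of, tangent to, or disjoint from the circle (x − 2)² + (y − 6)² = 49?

Centre (2, 6), r² = 49. Distance² from centre to line = (−212)²/841 = 44944/841.
Since d² > r², the line lies outside the circle.

disjoint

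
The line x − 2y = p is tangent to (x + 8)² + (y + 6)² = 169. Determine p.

The line touches the circle iff its distance from (−8, −6) is 13:
|1·(−8) − 2·(−6) − p| / √5 = 13
|p − (4)| = 13√5.

p = 4 ± 13√5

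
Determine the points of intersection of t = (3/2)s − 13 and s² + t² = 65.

Substitute t = (−26 + 3s)/2:
13s² − 156s + 416 = 0  ⟹  s² − 12s + 32 = 0
s = 8 or s = 4, giving (8, −1) and (4, −7).

(4, −7) and (8, −1)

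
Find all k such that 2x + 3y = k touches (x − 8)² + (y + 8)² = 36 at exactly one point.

k = −8 ± 6√13

Tangency holds when the distance from the centre (8, −8) to the line equals the radius 6:
|2·8 + 3·(−8) − k| / √13 = 6
|k − (−8)| = 6√13.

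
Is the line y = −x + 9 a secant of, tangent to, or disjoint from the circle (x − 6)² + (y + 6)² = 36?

disjoint

Substituting the line into the circle gives 2x² − 42x + 225 = 0.
Δ = 1764 − 1800 = −36.
No real roots: the line does not meet the circle.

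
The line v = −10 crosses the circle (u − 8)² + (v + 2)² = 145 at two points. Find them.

(−1, −10) and (17, −10)

Express v = −10 and substitute into the circle:
u² − 16u − 17 = 0
u = 17 or u = −1, giving (17, −10) and (−1, −10).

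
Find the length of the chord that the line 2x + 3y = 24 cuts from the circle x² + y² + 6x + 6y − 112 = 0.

The distance from (−3, −3) to the line is 39/√13, and r² = 130.
Half the chord is √(r² − d²) = √(13), so the full chord is 2√13.

2√13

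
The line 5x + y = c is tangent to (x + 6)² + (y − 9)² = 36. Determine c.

Tangency holds when the distance from the centre (−6, 9) to the line equals the radius 6:
|5·(−6) + 1·9 − c| / √26 = 6
|c − (−21)| = 6√26.

c = −21 ± 6√26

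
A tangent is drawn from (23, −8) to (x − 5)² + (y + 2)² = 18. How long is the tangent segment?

3√38

With centre O = (5, −2), |OP|² = 360 and r² = 18.
By the tangent–radius right angle, tangent length = √(|PO|² − r²) = √342 = 3√38.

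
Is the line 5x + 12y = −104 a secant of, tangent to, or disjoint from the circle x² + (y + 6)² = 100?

Substituting the line into the circle gives 169x² + 320x − 13376 = 0.
Discriminant = (320)² − 4·169·(−13376) = 9144576 > 0.
Two real roots: the line is a secant.

secant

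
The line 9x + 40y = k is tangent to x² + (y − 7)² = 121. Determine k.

k = −171 or k = 731

The line touches the circle iff its distance from (0, 7) is 11:
|9·0 + 40·7 − k| / √1681 = 11
|k − (280)| = 11·41, so k = 731 or k = −171.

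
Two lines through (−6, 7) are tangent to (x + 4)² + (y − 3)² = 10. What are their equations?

Let a tangent through (−6, 7) have slope m. Its distance from (−4, 3) must equal √10:
(2m − (−4))² = 10(m² + 1)
3m² − 8m − 3 = 0, so m = −1/3 or m = 3.
With m = −1/3: x + 3y = 15. With m = 3: 3x − y = −25.

x + 3y = 15 and 3x − y = −25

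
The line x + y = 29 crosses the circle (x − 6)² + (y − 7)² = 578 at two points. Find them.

Substitute y = −x + 29:
2x² − 56x − 58 = 0  ⟹  x² − 28x − 29 = 0
x = 29 or x = −1, giving (29, 0) and (−1, 30).

(−1, 30) and (29, 0)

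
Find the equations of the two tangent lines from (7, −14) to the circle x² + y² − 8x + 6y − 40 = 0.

7x − 4y = 105 and 4x + 7y = −70

Write the tangent as mx − y + (−14 − m·(7)) = 0 and set its distance from the centre to √65:
(−3m − (11))² = 65(m² + 1)
28m² − 33m − 28 = 0, so m = 7/4 or m = −4/7.
With m = 7/4: 7x − 4y = 105. With m = −4/7: 4x + 7y = −70.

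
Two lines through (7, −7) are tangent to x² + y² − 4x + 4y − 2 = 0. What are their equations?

Write the tangent as mx − y + (−7 − m·(7)) = 0 and set its distance from the centre to √10:
[m·(−5) − (5)]² = 10(m² + 1)
3m² + 10m + 3 = 0, so m = −1/3 or m = −3.
With m = −1/3: x + 3y = −14. With m = −3: 3x + y = 14.

x + 3y = −14 and 3x + y = 14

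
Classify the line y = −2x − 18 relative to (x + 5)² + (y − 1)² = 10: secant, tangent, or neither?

neither

d² = (2·(−5) + 1·1 − (−18))²/5 = 81/5; r² = 10.
Since d² > r², the line lies outside the circle.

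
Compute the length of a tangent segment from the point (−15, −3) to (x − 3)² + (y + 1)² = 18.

√310

With centre O = (3, −1), |OP|² = 328 and r² = 18.
By the tangent–radius right angle, tangent length = √(|PO|² − r²) = √310.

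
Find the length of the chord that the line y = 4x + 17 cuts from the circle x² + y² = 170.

Express y = 4x + 17 and substitute into the circle:
17x² + 136x + 119 = 0  ⟹  x² + 8x + 7 = 0
x = −1 or x = −7, giving (−1, 13) and (−7, −11).
Chord length = distance between (−1, 13) and (−7, −11) = √612 = 6√17.

6√17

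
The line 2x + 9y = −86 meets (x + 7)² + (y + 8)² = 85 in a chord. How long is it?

Centre (−7, −8), r² = 85. Perpendicular distance d from centre to line = |0| / √85 = 0/√85.
Chord = 2√(r² − d²) = 2·√(85) = 2√85.

2√85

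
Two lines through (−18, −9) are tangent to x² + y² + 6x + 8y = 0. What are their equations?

A line y − (−9) = m(x − (−18)) is tangent when its distance from (−3, −4) is 5:
(15m − (5))² = 25(m² + 1)
4m² − 3m = 0, so m = 0 or m = 3/4.
With m = 0: y = −9. With m = 3/4: 3x − 4y = −18.

y = −9 and 3x − 4y = −18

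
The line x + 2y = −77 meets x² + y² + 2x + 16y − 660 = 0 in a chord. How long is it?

Centre (−1, −8), r² = 725. Perpendicular distance d from centre to line = |60| / √5 = 60/√5.
Chord = 2√(r² − d²) = 2·√(5) = 2√5.

2√5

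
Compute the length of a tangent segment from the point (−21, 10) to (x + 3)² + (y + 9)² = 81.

2√151

Centre (−3, −9), r² = 81. |PO|² = (−18)² + (19)² = 685.
The tangent meets the radius at right angles, so tangent² = |PO|² − r² = 685 − 81 = 604.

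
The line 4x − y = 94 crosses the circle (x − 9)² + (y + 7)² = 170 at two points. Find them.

Substitute y = 4x − 94:
17x² − 714x + 7480 = 0  ⟹  x² − 42x + 440 = 0
x = 22 or x = 20, giving (22, −6) and (20, −14).

(20, −14) and (22, −6)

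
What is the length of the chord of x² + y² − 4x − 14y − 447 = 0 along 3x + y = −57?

From the line, y = −3x − 57. Substituting:
10x² + 380x + 3600 = 0  ⟹  x² + 38x + 360 = 0
x = −18 or x = −20, giving (−18, −3) and (−20, 3).
Chord length = distance between (−18, −3) and (−20, 3) = √40 = 2√10.

2√10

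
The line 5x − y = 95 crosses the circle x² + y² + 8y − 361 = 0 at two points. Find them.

(16, −15) and (19, 0)

Substitute y = 5x − 95:
26x² − 910x + 7904 = 0  ⟹  x² − 35x + 304 = 0
x = 19 or x = 16, giving (19, 0) and (16, −15).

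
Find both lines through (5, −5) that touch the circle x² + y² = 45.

A line y − (−5) = m(x − (5)) is tangent when its distance from (0, 0) is 3√5:
[m·(−5) − (5)]² = 45(m² + 1)
2m² − 5m + 2 = 0, so m = 1/2 or m = 2.
With m = 1/2: x − 2y = 15. With m = 2: 2x − y = 15.

x − 2y = 15 and 2x − y = 15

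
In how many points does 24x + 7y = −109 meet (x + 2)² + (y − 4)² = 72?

Centre (−2, 4), r² = 72. Distance² from centre to line = (89)²/625 = 7921/625.
Since d² < r², the line cuts the circle twice.

2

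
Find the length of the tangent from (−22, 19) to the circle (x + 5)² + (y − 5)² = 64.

√421

Centre (−5, 5), r² = 64. |PO|² = (−17)² + (14)² = 485.
By the tangent–radius right angle, tangent length = √(|PO|² − r²) = √421.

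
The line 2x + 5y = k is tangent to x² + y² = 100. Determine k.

For a tangent, require d(centre, line) = r = 10.
|2·0 + 5·0 − k| / √29 = 10
|k| = 10√29.

k = ±10√29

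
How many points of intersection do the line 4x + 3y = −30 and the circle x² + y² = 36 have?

1

Substituting the line into the circle gives 25x² + 240x + 576 = 0.
Discriminant = (240)² − 4·25·(576) = 0.
A repeated root: the line is tangent.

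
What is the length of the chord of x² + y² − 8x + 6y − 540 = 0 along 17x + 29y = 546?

Centre (4, −3), r² = 565. Perpendicular distance d from centre to line = |−565| / √1130 = 565/√1130.
Half the chord is √(r² − d²) = √(565/2), so the full chord is √1130.

√1130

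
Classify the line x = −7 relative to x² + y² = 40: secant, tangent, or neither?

Centre (0, 0), r² = 40. Distance² from centre to line = (7)² = 49.
Since d² > r², the line lies outside the circle.

neither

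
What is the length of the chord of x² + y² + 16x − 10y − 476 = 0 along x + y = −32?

From the line, y = −x − 32. Substituting:
2x² + 90x + 868 = 0  ⟹  x² + 45x + 434 = 0
x = −14 or x = −31, giving (−14, −18) and (−31, −1).
|(−14, −18) − (−31, −1)| = √((17)² + (−17)²) = 17√2.

17√2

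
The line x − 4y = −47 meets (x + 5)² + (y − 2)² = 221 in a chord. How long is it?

Express y = (47 + x)/4 and substitute into the circle:
17x² + 238x − 1615 = 0  ⟹  x² + 14x − 95 = 0
x = 5 or x = −19, giving (5, 13) and (−19, 7).
|(5, 13) − (−19, 7)| = √((24)² + (6)²) = 6√17.

6√17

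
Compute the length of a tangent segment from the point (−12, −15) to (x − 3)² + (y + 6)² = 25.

Centre (3, −6), r² = 25. |PO|² = (−15)² + (−9)² = 306.
Power of the point: PT² = |PO|² − r² = 281, so PT = √281.

√281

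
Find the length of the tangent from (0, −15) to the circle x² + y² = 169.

Centre (0, 0), r² = 169. |PO|² = (0)² + (−15)² = 225.
Power of the point: PT² = |PO|² − r² = 56, so PT = 2√14.

2√14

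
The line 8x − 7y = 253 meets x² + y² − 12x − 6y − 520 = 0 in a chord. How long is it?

2√113

From the line, y = (−253 + 8x)/7. Substituting:
113x² − 4972x + 49155 = 0  ⟹  x² − 44x + 435 = 0
x = 29 or x = 15, giving (29, −3) and (15, −19).
Chord length = distance between (29, −3) and (15, −19) = √452 = 2√113.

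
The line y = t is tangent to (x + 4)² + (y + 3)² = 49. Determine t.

Tangency holds when the distance from the centre (−4, −3) to the line equals the radius 7:
|0·(−4) + 1·(−3) − t| / √1 = 7
|t − (−3)| = 7, so t = 4 or t = −10.

t = −10 or t = 4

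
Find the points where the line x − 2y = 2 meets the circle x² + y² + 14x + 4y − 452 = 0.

Express y = (−2 + x)/2 and substitute into the circle:
5x² + 60x − 1820 = 0  ⟹  x² + 12x − 364 = 0
x = 14 or x = −26, giving (14, 6) and (−26, −14).

(−26, −14) and (14, 6)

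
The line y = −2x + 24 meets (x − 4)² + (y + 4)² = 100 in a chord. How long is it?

Substitute y = −2x + 24:
5x² − 120x + 700 = 0  ⟹  x² − 24x + 140 = 0
x = 14 or x = 10, giving (14, −4) and (10, 4).
|(14, −4) − (10, 4)| = √((4)² + (−8)²) = 4√5.

4√5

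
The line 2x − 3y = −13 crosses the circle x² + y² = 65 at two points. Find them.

(−8, −1) and (4, 7)

Substitute y = (13 + 2x)/3:
13x² + 52x − 416 = 0  ⟹  x² + 4x − 32 = 0
x = 4 or x = −8, giving (4, 7) and (−8, −1).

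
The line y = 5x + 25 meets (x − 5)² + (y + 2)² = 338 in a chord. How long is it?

6√26

The distance from (5, −2) to the line is 52/√26, and r² = 338.
Half the chord is √(r² − d²) = √(234), so the full chord is 6√26.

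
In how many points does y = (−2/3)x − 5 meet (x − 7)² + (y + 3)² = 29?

Substituting the line into the circle gives 13x² − 102x + 216 = 0.
Discriminant = (−102)² − 4·13·(216) = −828 < 0.
No real roots: the line does not meet the circle.

0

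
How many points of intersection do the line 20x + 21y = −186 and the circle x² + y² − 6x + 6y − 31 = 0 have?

2

Substituting the line into the circle gives 841x² + 2274x − 2511 = 0.
Δ = 5171076 − (−8447004) = 13618080.
Two real roots: the line is a secant.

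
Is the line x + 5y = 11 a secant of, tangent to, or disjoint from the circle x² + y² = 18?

secant

Substituting the line into the circle gives 26x² − 22x − 329 = 0.
Discriminant = (−22)² − 4·26·(−329) = 34700 > 0.
Two real roots: the line is a secant.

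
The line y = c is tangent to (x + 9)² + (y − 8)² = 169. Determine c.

The line touches the circle iff its distance from (−9, 8) is 13:
|0·(−9) + 1·8 − c| / √1 = 13
|c − (8)| = 13, so c = 21 or c = −5.

c = −5 or c = 21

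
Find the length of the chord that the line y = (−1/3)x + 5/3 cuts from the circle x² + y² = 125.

From the line, y = (5 − x)/3. Substituting:
10x² − 10x − 1100 = 0  ⟹  x² − x − 110 = 0
x = 11 or x = −10, giving (11, −2) and (−10, 5).
Chord length = distance between (11, −2) and (−10, 5) = √490 = 7√10.

7√10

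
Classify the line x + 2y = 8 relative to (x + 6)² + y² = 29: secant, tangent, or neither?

neither

Substituting the line into the circle gives 5x² + 32x + 92 = 0.
Discriminant = (32)² − 4·5·(92) = −816 < 0.
No real roots: the line does not meet the circle.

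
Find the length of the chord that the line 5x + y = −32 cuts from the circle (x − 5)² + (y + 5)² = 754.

10√26

From the line, y = −5x − 32. Substituting:
26x² + 260x = 0  ⟹  x² + 10x = 0
x = 0 or x = −10, giving (0, −32) and (−10, 18).
|(0, −32) − (−10, 18)| = √((10)² + (−50)²) = 10√26.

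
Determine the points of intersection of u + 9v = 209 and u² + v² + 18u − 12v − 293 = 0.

(−16, 25) and (2, 23)

Substitute v = (209 − u)/9:
82u² + 1148u − 2624 = 0  ⟹  u² + 14u − 32 = 0
u = 2 or u = −16, giving (2, 23) and (−16, 25).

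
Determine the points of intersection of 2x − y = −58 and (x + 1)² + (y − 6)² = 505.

Substitute y = 2x + 58:
5x² + 210x + 2200 = 0  ⟹  x² + 42x + 440 = 0
x = −20 or x = −22, giving (−20, 18) and (−22, 14).

(−22, 14) and (−20, 18)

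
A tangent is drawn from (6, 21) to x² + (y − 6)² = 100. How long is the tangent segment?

With centre O = (0, 6), |OP|² = 261 and r² = 100.
By the tangent–radius right angle, tangent length = √(|PO|² − r²) = √161.

√161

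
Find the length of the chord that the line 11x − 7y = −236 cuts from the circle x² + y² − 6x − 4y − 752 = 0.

3√170

Express y = (236 + 11x)/7 and substitute into the circle:
170x² + 4590x + 12240 = 0  ⟹  x² + 27x + 72 = 0
x = −3 or x = −24, giving (−3, 29) and (−24, −4).
|(−3, 29) − (−24, −4)| = √((21)² + (33)²) = 3√170.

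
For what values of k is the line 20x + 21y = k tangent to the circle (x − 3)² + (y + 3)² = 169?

For a tangent, require d(centre, line) = r = 13.
|20·3 + 21·(−3) − k| / √841 = 13
|k − (−3)| = 13·29, so k = 374 or k = −380.

k = −380 or k = 374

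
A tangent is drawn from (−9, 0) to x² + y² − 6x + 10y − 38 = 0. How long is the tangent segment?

√97

With centre O = (3, −5), |OP|² = 169 and r² = 72.
The tangent meets the radius at right angles, so tangent² = |PO|² − r² = 169 − 72 = 97.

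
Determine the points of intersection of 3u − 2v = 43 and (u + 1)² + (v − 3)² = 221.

Express v = (−43 + 3u)/2 and substitute into the circle:
13u² − 286u + 1521 = 0  ⟹  u² − 22u + 117 = 0
u = 13 or u = 9, giving (13, −2) and (9, −8).

(9, −8) and (13, −2)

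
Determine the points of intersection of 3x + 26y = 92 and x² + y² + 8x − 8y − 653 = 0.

(−30, 7) and (22, 1)

Substitute y = (92 − 3x)/26:
685x² + 5480x − 452100 = 0  ⟹  x² + 8x − 660 = 0
x = 22 or x = −30, giving (22, 1) and (−30, 7).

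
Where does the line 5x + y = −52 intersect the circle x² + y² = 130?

From the line, y = −5x − 52. Substituting:
26x² + 520x + 2574 = 0  ⟹  x² + 20x + 99 = 0
x = −9 or x = −11, giving (−9, −7) and (−11, 3).

(−11, 3) and (−9, −7)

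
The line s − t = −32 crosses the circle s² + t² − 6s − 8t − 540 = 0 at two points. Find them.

(−19, 13) and (−6, 26)

Substitute t = s + 32:
2s² + 50s + 228 = 0  ⟹  s² + 25s + 114 = 0
s = −6 or s = −19, giving (−6, 26) and (−19, 13).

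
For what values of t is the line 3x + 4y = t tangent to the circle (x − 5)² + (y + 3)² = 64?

The line touches the circle iff its distance from (5, −3) is 8:
|3·5 + 4·(−3) − t| / √25 = 8
|t − (3)| = 8·5, so t = 43 or t = −37.

t = −37 or t = 43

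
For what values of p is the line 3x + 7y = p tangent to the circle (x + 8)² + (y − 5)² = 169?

Tangency holds when the distance from the centre (−8, 5) to the line equals the radius 13:
|3·(−8) + 7·5 − p| / √58 = 13
|p − (11)| = 13√58.

p = 11 ± 13√58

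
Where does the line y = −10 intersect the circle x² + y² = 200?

Express y = −10 and substitute into the circle:
x² − 100 = 0
x = 10 or x = −10, giving (10, −10) and (−10, −10).

(−10, −10) and (10, −10)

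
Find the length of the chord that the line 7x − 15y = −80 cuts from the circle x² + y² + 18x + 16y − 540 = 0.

From the line, y = (80 + 7x)/15. Substituting:
274x² + 6850x − 95900 = 0  ⟹  x² + 25x − 350 = 0
x = 10 or x = −35, giving (10, 10) and (−35, −11).
|(10, 10) − (−35, −11)| = √((45)² + (21)²) = 3√274.

3√274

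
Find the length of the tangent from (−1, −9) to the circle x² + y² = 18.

Centre (0, 0), r² = 18. |PO|² = (−1)² + (−9)² = 82.
The tangent meets the radius at right angles, so tangent² = |PO|² − r² = 82 − 18 = 64.

8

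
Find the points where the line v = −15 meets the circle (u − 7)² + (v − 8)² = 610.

(−2, −15) and (16, −15)

From the line, v = −15. Substituting:
u² − 14u − 32 = 0
u = 16 or u = −2, giving (16, −15) and (−2, −15).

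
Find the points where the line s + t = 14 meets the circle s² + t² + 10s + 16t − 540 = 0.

Express t = −s + 14 and substitute into the circle:
2s² − 34s − 120 = 0  ⟹  s² − 17s − 60 = 0
s = 20 or s = −3, giving (20, −6) and (−3, 17).

(−3, 17) and (20, −6)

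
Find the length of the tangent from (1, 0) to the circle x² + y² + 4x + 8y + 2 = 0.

√7

The centre is (−2, −4) and r = 3√2. The square of the distance from P to the centre is 9 + 16 = 25.
Power of the point: PT² = |PO|² − r² = 7, so PT = √7.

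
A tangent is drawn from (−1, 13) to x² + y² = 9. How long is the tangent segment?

The centre is (0, 0) and r = 3. The square of the distance from P to the centre is 1 + 169 = 170.
Power of the point: PT² = |PO|² − r² = 161, so PT = √161.

√161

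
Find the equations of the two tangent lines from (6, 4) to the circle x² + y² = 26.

A line y − (4) = m(x − (6)) is tangent when its distance from (0, 0) is √26:
[m·(−6) − (−4)]² = 26(m² + 1)
5m² − 24m − 5 = 0, so m = 5 or m = −1/5.
Through (6, 4) these give 5x − y = 26 and x + 5y = 26.

5x − y = 26 and x + 5y = 26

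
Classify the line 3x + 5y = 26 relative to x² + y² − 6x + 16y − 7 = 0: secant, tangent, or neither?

Substituting the line into the circle gives 34x² − 546x + 2581 = 0.
Δ = 298116 − 351016 = −52900.
No real roots: the line does not meet the circle.

neither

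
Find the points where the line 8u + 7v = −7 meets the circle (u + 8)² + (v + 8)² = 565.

Express v = (−7 − 8u)/7 and substitute into the circle:
113u² − 22148 = 0  ⟹  u² − 196 = 0
u = 14 or u = −14, giving (14, −17) and (−14, 15).

(−14, 15) and (14, −17)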